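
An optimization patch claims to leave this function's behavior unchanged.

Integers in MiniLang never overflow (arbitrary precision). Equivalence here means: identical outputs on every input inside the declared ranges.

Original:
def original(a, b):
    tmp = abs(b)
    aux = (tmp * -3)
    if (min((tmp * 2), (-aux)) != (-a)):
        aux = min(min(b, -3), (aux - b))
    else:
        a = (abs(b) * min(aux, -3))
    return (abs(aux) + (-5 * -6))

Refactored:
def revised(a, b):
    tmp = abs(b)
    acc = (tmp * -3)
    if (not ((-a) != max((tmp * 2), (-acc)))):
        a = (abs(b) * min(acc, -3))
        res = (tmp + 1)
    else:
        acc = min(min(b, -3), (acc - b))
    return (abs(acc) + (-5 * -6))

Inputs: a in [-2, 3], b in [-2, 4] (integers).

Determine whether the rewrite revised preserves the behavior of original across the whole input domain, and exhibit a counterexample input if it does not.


Not equivalent: a=-2, b=1 separates them (33 vs 34).
original: tmp := 1 | aux := -3 | (min((tmp * 2), (-aux)) != (-a)): false | a := -3 | result 33
revised: tmp := 1 | acc := -3 | (not ((-a) != max((tmp * 2), (-acc)))): false | acc := -4 | result 34
verdict: not equivalent; witness: a=-2, b=1


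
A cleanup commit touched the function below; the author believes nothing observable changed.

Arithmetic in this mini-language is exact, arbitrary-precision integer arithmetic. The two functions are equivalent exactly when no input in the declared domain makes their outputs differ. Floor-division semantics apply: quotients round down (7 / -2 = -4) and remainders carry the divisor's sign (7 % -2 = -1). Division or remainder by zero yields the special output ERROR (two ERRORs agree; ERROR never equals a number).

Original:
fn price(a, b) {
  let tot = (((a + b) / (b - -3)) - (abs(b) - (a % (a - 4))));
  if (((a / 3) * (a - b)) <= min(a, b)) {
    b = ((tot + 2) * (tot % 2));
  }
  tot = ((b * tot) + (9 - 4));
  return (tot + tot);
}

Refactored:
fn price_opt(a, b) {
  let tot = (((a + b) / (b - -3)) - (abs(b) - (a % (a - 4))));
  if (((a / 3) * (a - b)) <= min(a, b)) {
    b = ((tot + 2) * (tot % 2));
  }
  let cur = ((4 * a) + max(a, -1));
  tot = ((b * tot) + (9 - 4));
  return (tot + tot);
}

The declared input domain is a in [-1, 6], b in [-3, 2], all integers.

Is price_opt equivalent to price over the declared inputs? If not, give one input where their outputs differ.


Behavior is preserved: although constant usage differs; and statement counts differ; and local variable names differ; and arithmetic usage differs; and min/max/abs usage differs, the outputs never diverge.
Tracing a=5, b=0: price: tot=1, then (((a / 3) * (a - b)) <= min(a, b)) is false, then tot=5, then returns 10 | price_opt: tot=1, then (((a / 3) * (a - b)) <= min(a, b)) is false, then cur=25, then tot=5, then returns 10 — matching result 10.
Checked all 48 inputs in the declared domain: the outputs agree on every one.
verdict: equivalent


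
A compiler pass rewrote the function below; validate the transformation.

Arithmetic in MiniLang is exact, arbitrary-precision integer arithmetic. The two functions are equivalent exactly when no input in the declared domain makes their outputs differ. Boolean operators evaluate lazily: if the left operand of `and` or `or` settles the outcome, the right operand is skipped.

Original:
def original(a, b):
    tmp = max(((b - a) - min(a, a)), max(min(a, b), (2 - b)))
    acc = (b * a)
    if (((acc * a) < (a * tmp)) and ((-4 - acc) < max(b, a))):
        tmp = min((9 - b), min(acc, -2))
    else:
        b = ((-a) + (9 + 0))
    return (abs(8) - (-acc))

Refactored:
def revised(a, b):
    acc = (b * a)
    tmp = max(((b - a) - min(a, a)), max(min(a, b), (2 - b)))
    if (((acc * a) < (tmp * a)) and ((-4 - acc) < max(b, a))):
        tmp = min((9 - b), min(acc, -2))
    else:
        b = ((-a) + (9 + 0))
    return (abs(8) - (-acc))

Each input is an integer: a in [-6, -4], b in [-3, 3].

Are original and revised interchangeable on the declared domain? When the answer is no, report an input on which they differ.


Equivalent — the differences include same computation, different form, yet no declared input distinguishes the two.
As a probe, take a=-4, b=1: original runs tmp becomes 9; next acc becomes -4; next (((acc * a) < (a * tmp)) and ((-4 - acc) < max(b, a))) evaluates to false; next b becomes 13; next final value 4; revised runs acc becomes -4; next tmp becomes 9; next (((acc * a) < (tmp * a)) and ((-4 - acc) < max(b, a))) evaluates to false; next b becomes 13; next final value 4; both end at 4.
Every one of the 21 inputs gives matching results.
verdict: equivalent


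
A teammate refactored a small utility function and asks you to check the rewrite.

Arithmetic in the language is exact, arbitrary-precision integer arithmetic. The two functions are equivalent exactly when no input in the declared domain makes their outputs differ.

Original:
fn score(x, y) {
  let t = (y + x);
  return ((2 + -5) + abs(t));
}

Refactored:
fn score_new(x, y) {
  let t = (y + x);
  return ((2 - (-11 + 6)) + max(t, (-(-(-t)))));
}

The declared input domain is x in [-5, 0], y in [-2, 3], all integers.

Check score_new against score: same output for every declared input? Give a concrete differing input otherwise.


x=-5, y=-2 yields 4 from score but 14 from score_new.
verdict: not equivalent; witness: x=-5, y=-2


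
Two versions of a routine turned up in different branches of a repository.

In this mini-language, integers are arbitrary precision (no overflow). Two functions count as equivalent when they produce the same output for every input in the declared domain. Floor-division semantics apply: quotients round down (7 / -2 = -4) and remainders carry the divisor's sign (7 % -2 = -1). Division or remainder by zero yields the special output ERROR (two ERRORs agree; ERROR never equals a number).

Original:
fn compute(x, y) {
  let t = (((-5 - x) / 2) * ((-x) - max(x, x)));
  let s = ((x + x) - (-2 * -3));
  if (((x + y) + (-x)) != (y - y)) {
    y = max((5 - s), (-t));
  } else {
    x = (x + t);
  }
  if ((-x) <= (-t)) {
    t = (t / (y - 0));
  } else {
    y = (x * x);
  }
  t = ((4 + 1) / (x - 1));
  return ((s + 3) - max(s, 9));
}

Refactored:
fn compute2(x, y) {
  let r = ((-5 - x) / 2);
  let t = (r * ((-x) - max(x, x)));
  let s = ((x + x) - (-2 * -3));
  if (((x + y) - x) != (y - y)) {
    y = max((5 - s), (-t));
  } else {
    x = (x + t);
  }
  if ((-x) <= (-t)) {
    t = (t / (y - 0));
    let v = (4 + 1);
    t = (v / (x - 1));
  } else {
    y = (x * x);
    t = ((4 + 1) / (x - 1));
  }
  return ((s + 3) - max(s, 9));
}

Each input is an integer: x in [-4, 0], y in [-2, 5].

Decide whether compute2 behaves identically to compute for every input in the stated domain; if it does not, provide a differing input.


Although constant usage differs, plus local variable names differ, plus statement counts differ, plus arithmetic usage differs, 40/40 inputs agree.
verdict: equivalent


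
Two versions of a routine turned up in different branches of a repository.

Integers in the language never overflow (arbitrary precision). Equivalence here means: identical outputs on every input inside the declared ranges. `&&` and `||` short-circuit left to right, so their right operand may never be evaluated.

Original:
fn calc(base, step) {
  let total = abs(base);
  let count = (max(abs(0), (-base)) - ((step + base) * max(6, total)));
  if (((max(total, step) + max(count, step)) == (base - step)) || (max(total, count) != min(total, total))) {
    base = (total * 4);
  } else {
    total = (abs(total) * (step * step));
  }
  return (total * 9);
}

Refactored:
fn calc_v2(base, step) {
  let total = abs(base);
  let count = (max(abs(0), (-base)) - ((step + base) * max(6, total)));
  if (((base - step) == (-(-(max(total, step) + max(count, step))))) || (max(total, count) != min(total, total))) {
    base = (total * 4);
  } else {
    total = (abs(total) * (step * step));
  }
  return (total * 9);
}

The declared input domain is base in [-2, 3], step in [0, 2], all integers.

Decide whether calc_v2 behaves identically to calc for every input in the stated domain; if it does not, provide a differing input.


The two versions differ — the changes include same computation, different form.
Tracing base=2, step=0: calc: total becomes 2; next count becomes -12; next (((max(total, step) + max(count, step)) == (base - step)) || (max(total, count) != min(total, total))) evaluates to true; next base becomes 8; next final value 18 | calc_v2: total becomes 2; next count becomes -12; next (((base - step) == (-(-(max(total, step) + max(count, step))))) || (max(total, count) != min(total, total))) evaluates to true; next base becomes 8; next final value 18 — matching result 18.
Sweeping the whole domain (18 inputs) finds no disagreement.
verdict: equivalent


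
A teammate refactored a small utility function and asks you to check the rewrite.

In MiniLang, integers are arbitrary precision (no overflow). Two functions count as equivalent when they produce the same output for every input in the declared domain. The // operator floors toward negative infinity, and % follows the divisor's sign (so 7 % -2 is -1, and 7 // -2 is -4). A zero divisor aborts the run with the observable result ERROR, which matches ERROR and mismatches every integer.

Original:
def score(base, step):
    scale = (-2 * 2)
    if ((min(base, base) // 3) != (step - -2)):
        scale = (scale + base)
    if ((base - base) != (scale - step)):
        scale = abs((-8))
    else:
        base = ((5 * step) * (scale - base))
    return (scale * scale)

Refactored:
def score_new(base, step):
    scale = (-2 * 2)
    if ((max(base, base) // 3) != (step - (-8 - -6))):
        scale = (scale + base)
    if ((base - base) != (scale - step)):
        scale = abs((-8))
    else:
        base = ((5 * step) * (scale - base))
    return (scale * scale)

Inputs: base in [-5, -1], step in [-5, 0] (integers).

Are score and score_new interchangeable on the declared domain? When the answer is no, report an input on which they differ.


Although `min(base, base)` became `max(base, base)`, no input in the stated domain can expose it.
One worked example (base=-1, step=-1) — score: scale becomes -4; next ((min(base, base) // 3) != (step - -2)) evaluates to true; next scale becomes -5; next ((base - base) != (scale - step)) evaluates to true; next scale becomes 8; next final value 64; score_new: scale becomes -4; next ((max(base, base) // 3) != (step - (-8 - -6))) evaluates to true; next scale becomes -5; next ((base - base) != (scale - step)) evaluates to true; next scale becomes 8; next final value 64; agreement on 64.
Every one of the 30 inputs gives matching results.
verdict: equivalent


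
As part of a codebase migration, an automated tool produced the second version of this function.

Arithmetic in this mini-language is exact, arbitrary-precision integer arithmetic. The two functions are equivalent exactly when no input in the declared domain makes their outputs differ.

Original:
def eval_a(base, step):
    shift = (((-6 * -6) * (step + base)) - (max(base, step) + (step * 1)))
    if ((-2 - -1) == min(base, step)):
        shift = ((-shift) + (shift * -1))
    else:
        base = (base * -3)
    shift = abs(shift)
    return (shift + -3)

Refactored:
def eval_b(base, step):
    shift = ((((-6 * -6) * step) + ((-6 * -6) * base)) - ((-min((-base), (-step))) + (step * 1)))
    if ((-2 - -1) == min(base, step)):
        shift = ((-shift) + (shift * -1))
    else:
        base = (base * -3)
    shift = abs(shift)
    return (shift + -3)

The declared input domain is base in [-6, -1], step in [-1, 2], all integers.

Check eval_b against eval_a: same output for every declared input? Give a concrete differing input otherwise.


Equivalent — the differences include min/max/abs usage differs; also arithmetic usage differs; also constant usage differs, yet no declared input distinguishes the two.
As a probe, take base=-4, step=2: eval_a runs shift becomes -76; next ((-2 - -1) == min(base, step)) evaluates to false; next base becomes 12; next shift becomes 76; next final value 73; eval_b runs shift becomes -76; next ((-2 - -1) == min(base, step)) evaluates to false; next base becomes 12; next shift becomes 76; next final value 73; both end at 73.
An exhaustive pass over the 24 declared inputs shows identical outputs.
verdict: equivalent


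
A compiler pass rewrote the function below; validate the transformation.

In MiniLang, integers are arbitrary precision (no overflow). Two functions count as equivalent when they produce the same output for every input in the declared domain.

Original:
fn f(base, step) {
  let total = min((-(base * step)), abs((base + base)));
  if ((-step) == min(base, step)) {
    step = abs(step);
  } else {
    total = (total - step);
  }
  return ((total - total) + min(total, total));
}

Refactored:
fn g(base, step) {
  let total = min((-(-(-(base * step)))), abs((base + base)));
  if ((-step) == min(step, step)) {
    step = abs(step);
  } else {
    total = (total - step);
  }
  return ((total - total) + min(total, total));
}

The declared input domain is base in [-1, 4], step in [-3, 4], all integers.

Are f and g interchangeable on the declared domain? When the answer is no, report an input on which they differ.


Input base=-1, step=1: 1 from f versus 0 from g.
verdict: not equivalent; witness: base=-1, step=1


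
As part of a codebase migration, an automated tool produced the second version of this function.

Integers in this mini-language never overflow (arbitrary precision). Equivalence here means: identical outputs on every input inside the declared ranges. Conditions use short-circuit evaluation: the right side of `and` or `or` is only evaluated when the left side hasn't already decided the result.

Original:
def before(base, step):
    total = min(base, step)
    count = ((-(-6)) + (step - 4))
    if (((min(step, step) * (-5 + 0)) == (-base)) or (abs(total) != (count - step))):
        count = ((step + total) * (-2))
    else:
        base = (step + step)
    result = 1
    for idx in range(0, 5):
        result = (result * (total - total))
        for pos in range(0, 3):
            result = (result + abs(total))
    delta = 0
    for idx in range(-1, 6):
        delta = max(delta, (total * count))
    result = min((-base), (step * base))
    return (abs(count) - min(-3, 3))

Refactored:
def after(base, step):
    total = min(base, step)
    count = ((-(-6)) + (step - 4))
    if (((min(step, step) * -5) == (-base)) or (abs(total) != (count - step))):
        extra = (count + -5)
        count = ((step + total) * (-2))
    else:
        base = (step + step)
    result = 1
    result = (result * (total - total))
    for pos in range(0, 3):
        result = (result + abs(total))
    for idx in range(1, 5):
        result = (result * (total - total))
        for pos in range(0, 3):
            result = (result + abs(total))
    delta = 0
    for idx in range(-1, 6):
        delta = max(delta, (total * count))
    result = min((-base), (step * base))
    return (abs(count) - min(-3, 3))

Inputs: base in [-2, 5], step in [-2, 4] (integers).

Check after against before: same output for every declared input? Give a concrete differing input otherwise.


Although arithmetic usage differs; local variable names differ; statement counts differ; constant usage differs; min/max/abs usage differs; loop structure differs, 56/56 inputs agree.
verdict: equivalent


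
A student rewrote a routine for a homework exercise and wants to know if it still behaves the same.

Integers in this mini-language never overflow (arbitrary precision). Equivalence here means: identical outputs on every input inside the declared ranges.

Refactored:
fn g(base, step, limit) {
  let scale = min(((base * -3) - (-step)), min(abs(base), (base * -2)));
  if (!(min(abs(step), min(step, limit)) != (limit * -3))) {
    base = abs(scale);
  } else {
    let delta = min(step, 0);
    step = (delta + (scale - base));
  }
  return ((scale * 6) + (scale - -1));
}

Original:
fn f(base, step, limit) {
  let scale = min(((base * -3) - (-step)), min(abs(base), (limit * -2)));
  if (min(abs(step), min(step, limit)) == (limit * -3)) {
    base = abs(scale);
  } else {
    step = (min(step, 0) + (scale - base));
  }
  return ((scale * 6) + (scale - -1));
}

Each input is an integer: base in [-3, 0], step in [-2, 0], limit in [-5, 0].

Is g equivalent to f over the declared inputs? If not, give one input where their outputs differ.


The rewrite breaks on base=-3, step=-2, limit=-1, where the results are 15 and 22.
f: scale = 2; (min(abs(step), min(step, limit)) == (limit * -3)) -> false; step = 3; return 15
g: scale = 3; (!(min(abs(step), min(step, limit)) != (limit * -3))) -> false; delta = -2; step = 4; return 22
verdict: not equivalent; witness: base=-3, step=-2, limit=-1


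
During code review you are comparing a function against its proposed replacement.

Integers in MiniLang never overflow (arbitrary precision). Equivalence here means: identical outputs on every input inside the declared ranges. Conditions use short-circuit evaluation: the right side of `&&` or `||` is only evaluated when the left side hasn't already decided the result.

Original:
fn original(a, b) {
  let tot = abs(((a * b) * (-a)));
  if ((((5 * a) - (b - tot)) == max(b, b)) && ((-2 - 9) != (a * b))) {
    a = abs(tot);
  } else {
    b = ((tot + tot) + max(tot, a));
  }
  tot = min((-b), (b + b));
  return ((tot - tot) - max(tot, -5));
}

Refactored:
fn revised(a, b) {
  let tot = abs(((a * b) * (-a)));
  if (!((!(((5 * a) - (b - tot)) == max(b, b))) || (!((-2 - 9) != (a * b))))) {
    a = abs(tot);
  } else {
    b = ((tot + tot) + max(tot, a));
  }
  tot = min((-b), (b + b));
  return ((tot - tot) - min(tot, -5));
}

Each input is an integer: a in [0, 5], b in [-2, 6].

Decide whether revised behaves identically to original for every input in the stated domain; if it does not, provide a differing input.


At a=0, b=-2: original gives 0, revised gives 5.
verdict: not equivalent; witness: a=0, b=-2


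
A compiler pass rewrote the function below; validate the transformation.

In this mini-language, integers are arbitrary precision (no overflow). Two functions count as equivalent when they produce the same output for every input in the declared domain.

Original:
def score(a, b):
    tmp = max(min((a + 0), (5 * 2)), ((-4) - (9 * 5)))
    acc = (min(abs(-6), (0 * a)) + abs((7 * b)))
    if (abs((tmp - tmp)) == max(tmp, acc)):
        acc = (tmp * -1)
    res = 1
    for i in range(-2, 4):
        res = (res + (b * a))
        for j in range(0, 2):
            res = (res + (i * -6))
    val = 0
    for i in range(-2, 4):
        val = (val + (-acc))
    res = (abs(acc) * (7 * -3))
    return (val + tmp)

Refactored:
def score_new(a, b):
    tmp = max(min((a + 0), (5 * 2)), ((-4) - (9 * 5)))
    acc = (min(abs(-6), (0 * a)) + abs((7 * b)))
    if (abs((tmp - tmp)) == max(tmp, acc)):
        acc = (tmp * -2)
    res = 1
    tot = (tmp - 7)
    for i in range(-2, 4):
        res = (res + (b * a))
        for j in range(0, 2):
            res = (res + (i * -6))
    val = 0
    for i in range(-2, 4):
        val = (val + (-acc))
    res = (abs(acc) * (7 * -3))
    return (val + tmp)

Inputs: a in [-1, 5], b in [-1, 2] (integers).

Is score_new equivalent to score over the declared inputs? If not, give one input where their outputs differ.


Consider the input a=-1, b=0.
score: tmp = -1; acc = 0; (abs((tmp - tmp)) == max(tmp, acc)) -> true; acc = 1; res = 1; [i=-2]; res = 1; [j=0]; res = 13; [j=1]; res = 25; [i=-1]; res = 25; [j=0]; res = 31; [j=1]; res = 37; [i=0]; res = 37; [j=0]; res = 37; [j=1]; res = 37; [i=1]; res = 37; [j=0]; res = 31; [j=1]; res = 25; [i=2]; res = 25; [j=0]; res = 13; [j=1]; res = 1; [i=3]; res = 1; [j=0]; res = -17; [j=1]; res = -35; val = 0; [i=-2]; val = -1; [i=-1]; val = -2; [i=0]; val = -3; [i=1]; val = -4; [i=2]; val = -5; [i=3]; val = -6; res = -21; return -7
score_new: tmp = -1; acc = 0; (abs((tmp - tmp)) == max(tmp, acc)) -> true; acc = 2; res = 1; tot = -8; [i=-2]; res = 1; [j=0]; res = 13; [j=1]; res = 25; [i=-1]; res = 25; [j=0]; res = 31; [j=1]; res = 37; [i=0]; res = 37; [j=0]; res = 37; [j=1]; res = 37; [i=1]; res = 37; [j=0]; res = 31; [j=1]; res = 25; [i=2]; res = 25; [j=0]; res = 13; [j=1]; res = 1; [i=3]; res = 1; [j=0]; res = -17; [j=1]; res = -35; val = 0; [i=-2]; val = -2; [i=-1]; val = -4; [i=0]; val = -6; [i=1]; val = -8; [i=2]; val = -10; [i=3]; val = -12; res = -42; return -13
-7 vs -13 — the two versions disagree here.
verdict: not equivalent; witness: a=-1, b=0


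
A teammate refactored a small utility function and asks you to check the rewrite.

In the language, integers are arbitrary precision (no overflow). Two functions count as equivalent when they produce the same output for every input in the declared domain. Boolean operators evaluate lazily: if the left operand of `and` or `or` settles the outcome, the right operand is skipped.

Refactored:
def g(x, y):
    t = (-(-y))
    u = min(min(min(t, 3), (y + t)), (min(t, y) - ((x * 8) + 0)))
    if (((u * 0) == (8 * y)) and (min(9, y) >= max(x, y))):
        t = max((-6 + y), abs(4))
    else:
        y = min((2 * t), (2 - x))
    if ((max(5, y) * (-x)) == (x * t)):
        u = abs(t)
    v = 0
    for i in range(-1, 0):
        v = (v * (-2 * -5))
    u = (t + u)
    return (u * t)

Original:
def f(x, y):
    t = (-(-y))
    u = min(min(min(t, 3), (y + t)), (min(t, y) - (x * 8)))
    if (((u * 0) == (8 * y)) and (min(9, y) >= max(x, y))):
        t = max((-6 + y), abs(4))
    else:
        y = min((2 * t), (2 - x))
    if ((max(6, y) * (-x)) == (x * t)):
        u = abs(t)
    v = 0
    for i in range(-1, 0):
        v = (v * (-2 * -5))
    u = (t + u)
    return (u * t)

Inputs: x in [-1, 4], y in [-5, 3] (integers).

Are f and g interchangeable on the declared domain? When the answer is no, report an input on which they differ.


Not equivalent: x=-1, y=-5 separates them (75 vs 0).
f: t := -5 | u := -10 | (((u * 0) == (8 * y)) and (min(9, y) >= max(x, y))): false | y := -10 | ((max(6, y) * (-x)) == (x * t)): false | v := 0 | iter i=-1: | v := 0 | u := -15 | result 75
g: t := -5 | u := -10 | (((u * 0) == (8 * y)) and (min(9, y) >= max(x, y))): false | y := -10 | ((max(5, y) * (-x)) == (x * t)): true | u := 5 | v := 0 | iter i=-1: | v := 0 | u := 0 | result 0
verdict: not equivalent; witness: x=-1, y=-5


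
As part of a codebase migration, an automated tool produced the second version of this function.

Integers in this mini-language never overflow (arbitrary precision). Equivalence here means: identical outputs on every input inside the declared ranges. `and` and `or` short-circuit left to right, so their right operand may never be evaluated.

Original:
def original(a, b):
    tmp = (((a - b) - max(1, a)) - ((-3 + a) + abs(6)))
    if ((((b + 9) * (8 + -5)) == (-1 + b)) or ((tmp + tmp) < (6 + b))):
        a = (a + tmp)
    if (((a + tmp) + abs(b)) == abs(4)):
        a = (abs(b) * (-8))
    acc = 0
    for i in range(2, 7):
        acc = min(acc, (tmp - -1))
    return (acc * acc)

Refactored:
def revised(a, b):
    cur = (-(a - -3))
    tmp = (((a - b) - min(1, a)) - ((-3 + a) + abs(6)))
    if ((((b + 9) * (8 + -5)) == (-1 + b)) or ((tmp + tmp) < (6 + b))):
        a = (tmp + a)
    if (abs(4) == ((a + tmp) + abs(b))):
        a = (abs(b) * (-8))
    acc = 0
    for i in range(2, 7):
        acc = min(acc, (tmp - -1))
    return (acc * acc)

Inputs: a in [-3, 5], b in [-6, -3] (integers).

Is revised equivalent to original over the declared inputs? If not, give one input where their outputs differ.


Try a=2, b=-3.
original: tmp becomes -2; next ((((b + 9) * (8 + -5)) == (-1 + b)) or ((tmp + tmp) < (6 + b))) evaluates to true; next a becomes 0; next (((a + tmp) + abs(b)) == abs(4)) evaluates to false; next acc becomes 0; next at i=2:; next acc becomes -1; next at i=3:; next acc becomes -1; next at i=4:; next acc becomes -1; next at i=5:; next acc becomes -1; next at i=6:; next acc becomes -1; next final value 1
revised: cur becomes -5; next tmp becomes -1; next ((((b + 9) * (8 + -5)) == (-1 + b)) or ((tmp + tmp) < (6 + b))) evaluates to true; next a becomes 1; next (abs(4) == ((a + tmp) + abs(b))) evaluates to false; next acc becomes 0; next at i=2:; next acc becomes 0; next at i=3:; next acc becomes 0; next at i=4:; next acc becomes 0; next at i=5:; next acc becomes 0; next at i=6:; next acc becomes 0; next final value 0
1 against 0: the behavior changed.
verdict: not equivalent; witness: a=2, b=-3


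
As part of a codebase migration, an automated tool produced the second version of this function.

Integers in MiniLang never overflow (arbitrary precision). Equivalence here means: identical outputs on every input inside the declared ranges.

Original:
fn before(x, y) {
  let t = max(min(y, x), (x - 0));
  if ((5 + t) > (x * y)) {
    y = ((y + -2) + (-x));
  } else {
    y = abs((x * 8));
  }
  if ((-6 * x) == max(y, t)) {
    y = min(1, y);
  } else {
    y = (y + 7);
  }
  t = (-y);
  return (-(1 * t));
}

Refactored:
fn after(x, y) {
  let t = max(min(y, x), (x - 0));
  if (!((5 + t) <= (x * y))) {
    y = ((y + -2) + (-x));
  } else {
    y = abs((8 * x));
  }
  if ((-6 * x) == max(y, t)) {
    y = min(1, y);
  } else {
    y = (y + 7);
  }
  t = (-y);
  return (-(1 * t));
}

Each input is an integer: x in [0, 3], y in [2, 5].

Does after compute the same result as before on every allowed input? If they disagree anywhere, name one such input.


The two versions differ — the changes include comparison usage differs, boolean connective usage differs.
Tracing x=3, y=4: before: t=3, then ((5 + t) > (x * y)) is false, then y=24, then ((-6 * x) == max(y, t)) is false, then y=31, then t=-31, then returns 31 | after: t=3, then (!((5 + t) <= (x * y))) is false, then y=24, then ((-6 * x) == max(y, t)) is false, then y=31, then t=-31, then returns 31 — matching result 31.
Sweeping the whole domain (16 inputs) finds no disagreement.
verdict: equivalent


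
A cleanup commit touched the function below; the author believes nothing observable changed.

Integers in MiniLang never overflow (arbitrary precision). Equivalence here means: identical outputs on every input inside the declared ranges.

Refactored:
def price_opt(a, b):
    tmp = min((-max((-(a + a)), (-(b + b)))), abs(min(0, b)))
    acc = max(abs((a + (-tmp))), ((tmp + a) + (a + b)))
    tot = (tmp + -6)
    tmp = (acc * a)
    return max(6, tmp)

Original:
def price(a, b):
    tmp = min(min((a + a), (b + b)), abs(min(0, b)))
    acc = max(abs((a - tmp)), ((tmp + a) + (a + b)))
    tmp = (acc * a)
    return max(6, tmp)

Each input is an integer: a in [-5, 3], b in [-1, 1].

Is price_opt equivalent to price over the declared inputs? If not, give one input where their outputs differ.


Behavior is preserved: although min/max/abs usage differs, and constant usage differs, and local variable names differ, and arithmetic usage differs, and statement counts differ, the outputs never diverge.
Tracing a=2, b=-1: price: tmp = -2; acc = 4; tmp = 8; return 8 | price_opt: tmp = -2; acc = 4; tot = -8; tmp = 8; return 8 — matching result 8.
An exhaustive pass over the 27 declared inputs shows identical outputs.
verdict: equivalent


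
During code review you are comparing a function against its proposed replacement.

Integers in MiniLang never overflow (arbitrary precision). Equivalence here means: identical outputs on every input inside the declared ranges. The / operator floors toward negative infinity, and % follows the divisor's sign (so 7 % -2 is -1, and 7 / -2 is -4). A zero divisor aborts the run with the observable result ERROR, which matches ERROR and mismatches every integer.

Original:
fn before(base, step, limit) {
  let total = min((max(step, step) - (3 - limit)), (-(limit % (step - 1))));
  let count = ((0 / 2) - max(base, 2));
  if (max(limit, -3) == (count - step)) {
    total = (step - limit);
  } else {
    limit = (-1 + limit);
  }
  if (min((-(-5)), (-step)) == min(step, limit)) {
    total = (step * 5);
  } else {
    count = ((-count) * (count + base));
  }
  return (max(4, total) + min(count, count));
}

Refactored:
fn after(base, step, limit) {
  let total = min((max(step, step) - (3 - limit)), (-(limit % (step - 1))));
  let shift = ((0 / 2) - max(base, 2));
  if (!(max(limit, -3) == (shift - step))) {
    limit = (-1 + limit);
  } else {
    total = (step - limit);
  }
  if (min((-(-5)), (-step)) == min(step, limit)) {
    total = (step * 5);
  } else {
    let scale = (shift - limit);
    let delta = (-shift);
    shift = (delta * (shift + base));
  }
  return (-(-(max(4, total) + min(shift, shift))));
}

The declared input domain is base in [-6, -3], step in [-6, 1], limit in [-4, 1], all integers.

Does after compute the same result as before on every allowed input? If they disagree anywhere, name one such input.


The two versions differ — the changes include statement counts differ, arithmetic usage differs, local variable names differ, boolean connective usage differs.
One worked example (base=-5, step=-5, limit=1) — before: total=-7, then count=-2, then (max(limit, -3) == (count - step)) is false, then limit=0, then (min((-(-5)), (-step)) == min(step, limit)) is false, then count=-14, then returns -10; after: total=-7, then shift=-2, then (!(max(limit, -3) == (shift - step))) is true, then limit=0, then (min((-(-5)), (-step)) == min(step, limit)) is false, then scale=-2, then delta=2, then shift=-14, then returns -10; agreement on -10.
An exhaustive pass over the 192 declared inputs shows identical outputs.
verdict: equivalent


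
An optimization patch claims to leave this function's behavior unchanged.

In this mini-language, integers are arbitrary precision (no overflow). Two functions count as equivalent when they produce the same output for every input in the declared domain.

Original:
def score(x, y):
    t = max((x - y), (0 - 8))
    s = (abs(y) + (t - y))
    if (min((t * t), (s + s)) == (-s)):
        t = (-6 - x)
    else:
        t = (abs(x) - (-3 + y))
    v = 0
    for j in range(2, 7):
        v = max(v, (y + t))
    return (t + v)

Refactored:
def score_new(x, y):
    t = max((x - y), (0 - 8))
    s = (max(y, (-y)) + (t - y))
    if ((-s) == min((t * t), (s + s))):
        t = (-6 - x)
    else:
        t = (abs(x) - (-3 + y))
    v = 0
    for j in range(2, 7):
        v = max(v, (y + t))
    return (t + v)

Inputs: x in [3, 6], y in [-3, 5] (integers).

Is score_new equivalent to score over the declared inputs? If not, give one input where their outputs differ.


Reading the diff, among the changes: min/max/abs usage differs.
One worked example (x=3, y=-3) — score: t becomes 6; next s becomes 12; next (min((t * t), (s + s)) == (-s)) evaluates to false; next t becomes 9; next v becomes 0; next at j=2:; next v becomes 6; next at j=3:; next v becomes 6; next at j=4:; next v becomes 6; next at j=5:; next v becomes 6; next at j=6:; next v becomes 6; next final value 15; score_new: t becomes 6; next s becomes 12; next ((-s) == min((t * t), (s + s))) evaluates to false; next t becomes 9; next v becomes 0; next at j=2:; next v becomes 6; next at j=3:; next v becomes 6; next at j=4:; next v becomes 6; next at j=5:; next v becomes 6; next at j=6:; next v becomes 6; next final value 15; agreement on 15.
Every one of the 36 inputs gives matching results.
verdict: equivalent


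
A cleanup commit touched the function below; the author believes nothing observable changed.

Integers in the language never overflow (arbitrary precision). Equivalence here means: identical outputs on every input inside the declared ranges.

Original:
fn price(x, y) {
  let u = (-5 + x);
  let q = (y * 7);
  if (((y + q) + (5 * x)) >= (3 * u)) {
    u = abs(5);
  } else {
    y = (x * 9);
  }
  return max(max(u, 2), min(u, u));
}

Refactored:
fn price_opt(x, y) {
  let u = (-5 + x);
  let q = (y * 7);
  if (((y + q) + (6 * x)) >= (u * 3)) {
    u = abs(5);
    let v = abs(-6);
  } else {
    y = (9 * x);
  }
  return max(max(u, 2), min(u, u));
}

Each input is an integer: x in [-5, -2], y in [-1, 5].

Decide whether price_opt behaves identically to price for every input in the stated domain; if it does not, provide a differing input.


Run the pair on x=-3, y=-1.
price: u := -8 | q := -7 | (((y + q) + (5 * x)) >= (3 * u)): true | u := 5 | result 5
price_opt: u := -8 | q := -7 | (((y + q) + (6 * x)) >= (u * 3)): false | y := -27 | result 2
5 and 2 differ, so these are not the same function on this domain.
verdict: not equivalent; witness: x=-3, y=-1


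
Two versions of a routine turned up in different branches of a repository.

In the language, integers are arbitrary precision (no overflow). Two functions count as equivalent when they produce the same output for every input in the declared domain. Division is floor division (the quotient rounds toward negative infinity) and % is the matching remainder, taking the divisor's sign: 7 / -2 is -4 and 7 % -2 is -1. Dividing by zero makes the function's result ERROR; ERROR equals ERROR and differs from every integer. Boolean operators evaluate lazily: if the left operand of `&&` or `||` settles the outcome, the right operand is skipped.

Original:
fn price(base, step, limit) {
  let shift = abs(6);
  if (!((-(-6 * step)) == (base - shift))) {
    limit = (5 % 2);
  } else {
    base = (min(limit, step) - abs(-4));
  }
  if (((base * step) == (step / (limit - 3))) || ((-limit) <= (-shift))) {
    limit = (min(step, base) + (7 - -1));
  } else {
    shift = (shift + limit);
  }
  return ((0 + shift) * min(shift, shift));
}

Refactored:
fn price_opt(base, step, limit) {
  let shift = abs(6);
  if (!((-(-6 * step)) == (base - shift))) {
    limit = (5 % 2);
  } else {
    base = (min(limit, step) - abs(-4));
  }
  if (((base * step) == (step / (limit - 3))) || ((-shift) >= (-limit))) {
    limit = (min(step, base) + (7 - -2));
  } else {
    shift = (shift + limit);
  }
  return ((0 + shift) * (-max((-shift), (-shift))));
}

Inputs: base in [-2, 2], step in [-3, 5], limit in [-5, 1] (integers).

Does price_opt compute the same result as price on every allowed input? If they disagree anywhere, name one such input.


The one real change (`-1` became `-2`) has no effect anywhere in the declared ranges.
As a probe, take base=2, step=-1, limit=-3: price runs shift becomes 6; next (!((-(-6 * step)) == (base - shift))) evaluates to true; next limit becomes 1; next (((base * step) == (step / (limit - 3))) || ((-limit) <= (-shift))) evaluates to false; next shift becomes 7; next final value 49; price_opt runs shift becomes 6; next (!((-(-6 * step)) == (base - shift))) evaluates to true; next limit becomes 1; next (((base * step) == (step / (limit - 3))) || ((-shift) >= (-limit))) evaluates to false; next shift becomes 7; next final value 49; both end at 49.
Sweeping the whole domain (315 inputs) finds no disagreement.
verdict: equivalent


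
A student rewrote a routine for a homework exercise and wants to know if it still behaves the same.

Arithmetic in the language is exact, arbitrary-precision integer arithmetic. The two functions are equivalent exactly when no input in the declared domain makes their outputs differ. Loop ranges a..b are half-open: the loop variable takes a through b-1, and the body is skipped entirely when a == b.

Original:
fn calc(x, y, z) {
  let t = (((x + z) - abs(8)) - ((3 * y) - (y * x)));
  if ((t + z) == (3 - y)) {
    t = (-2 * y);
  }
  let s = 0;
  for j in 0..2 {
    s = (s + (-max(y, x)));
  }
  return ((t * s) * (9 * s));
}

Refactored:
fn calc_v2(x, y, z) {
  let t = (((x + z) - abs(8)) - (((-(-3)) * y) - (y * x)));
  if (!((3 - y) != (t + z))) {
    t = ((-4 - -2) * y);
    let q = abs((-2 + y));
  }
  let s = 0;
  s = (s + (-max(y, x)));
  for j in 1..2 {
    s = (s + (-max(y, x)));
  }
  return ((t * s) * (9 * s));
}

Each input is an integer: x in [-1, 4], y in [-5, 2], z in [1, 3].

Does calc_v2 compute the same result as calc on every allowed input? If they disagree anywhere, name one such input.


Equivalent — the differences include statement counts differ, min/max/abs usage differs, boolean connective usage differs, constant usage differs, loop structure differs, local variable names differ, comparison usage differs, arithmetic usage differs, yet no declared input distinguishes the two.
Spot check at x=3, y=-4, z=2 — calc: t = -3; ((t + z) == (3 - y)) -> false; s = 0; [j=0]; s = -3; [j=1]; s = -6; return -972. calc_v2: t = -3; (!((3 - y) != (t + z))) -> false; s = 0; s = -3; [j=1]; s = -6; return -972. Both give -972.
Every one of the 144 inputs gives matching results.
verdict: equivalent


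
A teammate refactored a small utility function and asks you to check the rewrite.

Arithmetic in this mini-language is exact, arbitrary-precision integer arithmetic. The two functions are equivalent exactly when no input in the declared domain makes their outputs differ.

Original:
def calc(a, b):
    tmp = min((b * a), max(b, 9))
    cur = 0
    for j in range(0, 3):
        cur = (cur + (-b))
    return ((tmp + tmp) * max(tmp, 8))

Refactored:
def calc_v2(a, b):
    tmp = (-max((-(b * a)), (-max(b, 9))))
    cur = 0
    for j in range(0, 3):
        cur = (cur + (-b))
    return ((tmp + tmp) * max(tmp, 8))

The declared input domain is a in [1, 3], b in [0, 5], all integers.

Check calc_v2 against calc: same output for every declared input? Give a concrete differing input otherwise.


Changes here: min/max/abs usage differs; the full 18-point sweep finds no disagreement.
verdict: equivalent


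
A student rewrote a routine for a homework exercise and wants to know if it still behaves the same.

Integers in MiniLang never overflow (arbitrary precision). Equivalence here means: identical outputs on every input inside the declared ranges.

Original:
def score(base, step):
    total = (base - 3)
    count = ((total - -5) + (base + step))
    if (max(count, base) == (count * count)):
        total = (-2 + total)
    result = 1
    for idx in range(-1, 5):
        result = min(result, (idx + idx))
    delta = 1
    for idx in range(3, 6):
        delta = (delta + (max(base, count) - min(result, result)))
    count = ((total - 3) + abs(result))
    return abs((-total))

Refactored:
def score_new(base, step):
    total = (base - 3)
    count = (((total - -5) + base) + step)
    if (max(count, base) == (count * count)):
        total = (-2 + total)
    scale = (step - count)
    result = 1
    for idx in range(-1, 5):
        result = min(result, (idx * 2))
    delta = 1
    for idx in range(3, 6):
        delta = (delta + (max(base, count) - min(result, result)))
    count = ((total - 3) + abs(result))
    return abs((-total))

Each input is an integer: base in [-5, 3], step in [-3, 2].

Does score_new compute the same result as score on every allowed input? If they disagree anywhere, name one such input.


Behavior is preserved: although constant usage differs, and local variable names differ, and arithmetic usage differs, and statement counts differ, the outputs never diverge.
As a probe, take base=2, step=0: score runs total := -1 | count := 6 | (max(count, base) == (count * count)): false | result := 1 | iter idx=-1: | result := -2 | iter idx=0: | result := -2 | iter idx=1: | result := -2 | iter idx=2: | result := -2 | iter idx=3: | result := -2 | iter idx=4: | result := -2 | delta := 1 | iter idx=3: | delta := 9 | iter idx=4: | delta := 17 | iter idx=5: | delta := 25 | count := -2 | result 1; score_new runs total := -1 | count := 6 | (max(count, base) == (count * count)): false | scale := -6 | result := 1 | iter idx=-1: | result := -2 | iter idx=0: | result := -2 | iter idx=1: | result := -2 | iter idx=2: | result := -2 | iter idx=3: | result := -2 | iter idx=4: | result := -2 | delta := 1 | iter idx=3: | delta := 9 | iter idx=4: | delta := 17 | iter idx=5: | delta := 25 | count := -2 | result 1; both end at 1.
Sweeping the whole domain (54 inputs) finds no disagreement.
verdict: equivalent


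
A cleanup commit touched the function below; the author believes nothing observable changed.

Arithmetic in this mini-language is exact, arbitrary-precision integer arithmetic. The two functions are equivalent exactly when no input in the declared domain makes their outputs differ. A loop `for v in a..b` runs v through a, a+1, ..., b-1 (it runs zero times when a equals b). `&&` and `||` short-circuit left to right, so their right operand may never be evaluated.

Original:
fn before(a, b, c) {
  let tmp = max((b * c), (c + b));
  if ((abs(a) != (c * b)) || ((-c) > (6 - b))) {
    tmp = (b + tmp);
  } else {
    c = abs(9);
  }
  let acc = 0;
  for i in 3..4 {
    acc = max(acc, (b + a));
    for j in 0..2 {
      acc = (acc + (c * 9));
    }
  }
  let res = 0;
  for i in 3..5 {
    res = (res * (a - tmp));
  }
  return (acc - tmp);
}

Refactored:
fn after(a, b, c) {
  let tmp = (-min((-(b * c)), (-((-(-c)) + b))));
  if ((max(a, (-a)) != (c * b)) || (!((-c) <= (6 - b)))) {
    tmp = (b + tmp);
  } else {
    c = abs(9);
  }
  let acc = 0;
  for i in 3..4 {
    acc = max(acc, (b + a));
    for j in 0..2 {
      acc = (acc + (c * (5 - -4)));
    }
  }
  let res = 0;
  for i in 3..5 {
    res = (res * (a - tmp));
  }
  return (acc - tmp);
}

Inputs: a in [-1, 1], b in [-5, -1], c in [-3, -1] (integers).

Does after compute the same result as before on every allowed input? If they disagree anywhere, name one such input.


The two are interchangeable: arithmetic usage differs, and comparison usage differs, and constant usage differs, and min/max/abs usage differs, and boolean connective usage differs, and every declared input agrees.
One worked example (a=1, b=-5, c=-3) — before: tmp becomes 15; next ((abs(a) != (c * b)) || ((-c) > (6 - b))) evaluates to true; next tmp becomes 10; next acc becomes 0; next at i=3:; next acc becomes 0; next at j=0:; next acc becomes -27; next at j=1:; next acc becomes -54; next res becomes 0; next at i=3:; next res becomes 0; next at i=4:; next res becomes 0; next final value -64; after: tmp becomes 15; next ((max(a, (-a)) != (c * b)) || (!((-c) <= (6 - b)))) evaluates to true; next tmp becomes 10; next acc becomes 0; next at i=3:; next acc becomes 0; next at j=0:; next acc becomes -27; next at j=1:; next acc becomes -54; next res becomes 0; next at i=3:; next res becomes 0; next at i=4:; next res becomes 0; next final value -64; agreement on -64.
Sweeping the whole domain (45 inputs) finds no disagreement.
verdict: equivalent
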